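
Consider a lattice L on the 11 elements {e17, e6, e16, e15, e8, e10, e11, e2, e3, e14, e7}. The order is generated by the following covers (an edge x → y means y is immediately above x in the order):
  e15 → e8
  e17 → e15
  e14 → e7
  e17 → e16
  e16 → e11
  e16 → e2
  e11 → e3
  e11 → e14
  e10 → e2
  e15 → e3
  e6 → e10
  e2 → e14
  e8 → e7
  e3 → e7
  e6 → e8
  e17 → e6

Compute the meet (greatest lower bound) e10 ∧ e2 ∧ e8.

Common lower bounds of {e10, e2, e8}: e17, e6.
The greatest among these is e6.

e6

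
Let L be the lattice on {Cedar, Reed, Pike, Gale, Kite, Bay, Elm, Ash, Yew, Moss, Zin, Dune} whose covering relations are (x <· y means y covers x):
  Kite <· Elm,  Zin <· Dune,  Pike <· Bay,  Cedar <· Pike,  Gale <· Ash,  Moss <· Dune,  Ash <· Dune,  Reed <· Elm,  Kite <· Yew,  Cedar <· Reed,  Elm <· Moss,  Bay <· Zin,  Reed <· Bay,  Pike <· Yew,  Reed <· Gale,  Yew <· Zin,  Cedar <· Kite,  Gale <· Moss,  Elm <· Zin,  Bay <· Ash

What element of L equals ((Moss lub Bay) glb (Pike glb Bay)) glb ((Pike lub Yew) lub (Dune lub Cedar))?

Pike

Moss ∨ Bay = Dune
Pike ∧ Bay = Pike
Dune ∧ Pike = Pike
Pike ∨ Yew = Yew
Dune ∨ Cedar = Dune
Yew ∨ Dune = Dune
Pike ∧ Dune = Pike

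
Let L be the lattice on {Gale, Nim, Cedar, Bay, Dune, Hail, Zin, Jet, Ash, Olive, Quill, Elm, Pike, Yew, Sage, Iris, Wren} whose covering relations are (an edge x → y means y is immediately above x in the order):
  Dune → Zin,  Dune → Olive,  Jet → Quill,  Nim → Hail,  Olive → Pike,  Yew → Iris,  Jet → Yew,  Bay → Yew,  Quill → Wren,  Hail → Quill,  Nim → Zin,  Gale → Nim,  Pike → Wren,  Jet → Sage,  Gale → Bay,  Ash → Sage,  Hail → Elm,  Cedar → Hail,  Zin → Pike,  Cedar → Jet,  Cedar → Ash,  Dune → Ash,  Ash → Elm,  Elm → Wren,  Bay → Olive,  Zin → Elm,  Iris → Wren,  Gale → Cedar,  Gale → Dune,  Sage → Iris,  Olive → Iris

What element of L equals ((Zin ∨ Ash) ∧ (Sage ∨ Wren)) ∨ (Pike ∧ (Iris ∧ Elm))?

Zin ∨ Ash = Elm
Sage ∨ Wren = Wren
Elm ∧ Wren = Elm
Iris ∧ Elm = Ash
Pike ∧ Ash = Dune
Elm ∨ Dune = Elm

Elm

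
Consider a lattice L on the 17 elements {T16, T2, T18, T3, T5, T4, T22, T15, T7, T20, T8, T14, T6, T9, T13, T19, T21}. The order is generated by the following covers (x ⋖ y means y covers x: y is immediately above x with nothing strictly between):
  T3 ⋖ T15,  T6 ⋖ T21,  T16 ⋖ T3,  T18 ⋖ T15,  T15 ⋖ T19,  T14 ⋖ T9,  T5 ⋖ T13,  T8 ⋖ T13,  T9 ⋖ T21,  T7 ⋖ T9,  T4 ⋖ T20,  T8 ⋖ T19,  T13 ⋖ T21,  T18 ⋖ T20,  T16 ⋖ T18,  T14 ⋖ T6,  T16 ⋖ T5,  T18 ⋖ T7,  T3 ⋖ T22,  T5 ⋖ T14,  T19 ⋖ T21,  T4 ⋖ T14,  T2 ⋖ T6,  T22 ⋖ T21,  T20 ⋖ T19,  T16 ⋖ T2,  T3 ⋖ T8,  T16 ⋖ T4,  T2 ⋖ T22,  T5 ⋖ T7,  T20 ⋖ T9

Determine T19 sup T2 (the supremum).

T21

Common upper bounds of {T19, T2}: T21.
The least among these is T21.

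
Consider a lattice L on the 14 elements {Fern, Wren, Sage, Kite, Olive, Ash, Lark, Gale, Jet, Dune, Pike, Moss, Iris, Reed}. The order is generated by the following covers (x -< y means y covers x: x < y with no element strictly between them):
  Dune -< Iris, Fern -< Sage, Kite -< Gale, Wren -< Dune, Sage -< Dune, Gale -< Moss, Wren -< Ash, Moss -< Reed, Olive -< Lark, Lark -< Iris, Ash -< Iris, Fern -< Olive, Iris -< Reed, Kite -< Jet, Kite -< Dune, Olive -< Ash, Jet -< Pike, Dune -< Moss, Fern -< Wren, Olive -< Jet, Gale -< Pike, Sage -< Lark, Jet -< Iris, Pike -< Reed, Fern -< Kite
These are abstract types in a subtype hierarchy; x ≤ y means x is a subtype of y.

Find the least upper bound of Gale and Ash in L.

Reed

Common upper bounds of {Gale, Ash}: Reed.
The least among these is Reed.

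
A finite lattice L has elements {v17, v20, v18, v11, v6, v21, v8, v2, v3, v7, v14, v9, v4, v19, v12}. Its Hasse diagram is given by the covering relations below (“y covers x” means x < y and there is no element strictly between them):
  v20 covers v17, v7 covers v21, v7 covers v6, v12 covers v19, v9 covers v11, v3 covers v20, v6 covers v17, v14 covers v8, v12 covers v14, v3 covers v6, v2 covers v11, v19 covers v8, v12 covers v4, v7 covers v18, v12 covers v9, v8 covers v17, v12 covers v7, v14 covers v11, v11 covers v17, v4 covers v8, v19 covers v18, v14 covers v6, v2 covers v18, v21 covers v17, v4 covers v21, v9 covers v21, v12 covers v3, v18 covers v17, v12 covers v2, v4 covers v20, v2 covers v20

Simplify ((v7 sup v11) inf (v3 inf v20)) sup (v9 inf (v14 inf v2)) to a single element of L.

v7 ∨ v11 = v12
v3 ∧ v20 = v20
v12 ∧ v20 = v20
v14 ∧ v2 = v11
v9 ∧ v11 = v11
v20 ∨ v11 = v2

v2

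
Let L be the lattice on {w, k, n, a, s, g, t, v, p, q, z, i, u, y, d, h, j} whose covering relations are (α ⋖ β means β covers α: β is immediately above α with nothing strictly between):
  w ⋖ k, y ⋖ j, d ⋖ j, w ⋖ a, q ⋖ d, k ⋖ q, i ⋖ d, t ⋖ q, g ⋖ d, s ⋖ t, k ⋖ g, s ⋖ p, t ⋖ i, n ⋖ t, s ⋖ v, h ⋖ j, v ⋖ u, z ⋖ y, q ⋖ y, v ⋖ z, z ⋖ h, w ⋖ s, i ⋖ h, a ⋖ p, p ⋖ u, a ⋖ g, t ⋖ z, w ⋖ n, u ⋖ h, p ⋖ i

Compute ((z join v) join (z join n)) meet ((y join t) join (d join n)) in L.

z ∨ v = z
z ∨ n = z
z ∨ z = z
y ∨ t = y
d ∨ n = d
y ∨ d = j
z ∧ j = z

z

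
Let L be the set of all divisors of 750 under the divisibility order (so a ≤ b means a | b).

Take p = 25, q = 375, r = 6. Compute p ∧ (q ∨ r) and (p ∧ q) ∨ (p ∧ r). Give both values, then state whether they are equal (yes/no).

q ∨ r = 750, so p ∧ (q ∨ r) = 25 ∧ 750 = 25.
p ∧ q = 25 and p ∧ r = 1, so (p ∧ q) ∨ (p ∧ r) = 25 ∨ 1 = 25.
Equal: yes.

25; 25; yes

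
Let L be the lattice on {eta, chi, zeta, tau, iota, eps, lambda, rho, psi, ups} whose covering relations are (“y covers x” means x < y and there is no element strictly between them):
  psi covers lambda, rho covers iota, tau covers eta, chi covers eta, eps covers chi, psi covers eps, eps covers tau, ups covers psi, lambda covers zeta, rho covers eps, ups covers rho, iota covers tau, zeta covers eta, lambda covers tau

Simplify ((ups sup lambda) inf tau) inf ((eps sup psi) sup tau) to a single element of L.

ups ∨ lambda = ups
ups ∧ tau = tau
eps ∨ psi = psi
psi ∨ tau = psi
tau ∧ psi = tau

tau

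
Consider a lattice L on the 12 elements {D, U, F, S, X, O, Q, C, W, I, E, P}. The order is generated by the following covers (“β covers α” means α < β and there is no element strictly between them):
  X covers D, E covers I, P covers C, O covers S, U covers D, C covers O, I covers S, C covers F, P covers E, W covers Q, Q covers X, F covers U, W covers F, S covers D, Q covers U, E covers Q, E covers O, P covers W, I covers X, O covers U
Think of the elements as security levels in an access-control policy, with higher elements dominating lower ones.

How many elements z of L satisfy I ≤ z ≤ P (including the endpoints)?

3

The interval [I, P] = {E, I, P}, which has 3 elements.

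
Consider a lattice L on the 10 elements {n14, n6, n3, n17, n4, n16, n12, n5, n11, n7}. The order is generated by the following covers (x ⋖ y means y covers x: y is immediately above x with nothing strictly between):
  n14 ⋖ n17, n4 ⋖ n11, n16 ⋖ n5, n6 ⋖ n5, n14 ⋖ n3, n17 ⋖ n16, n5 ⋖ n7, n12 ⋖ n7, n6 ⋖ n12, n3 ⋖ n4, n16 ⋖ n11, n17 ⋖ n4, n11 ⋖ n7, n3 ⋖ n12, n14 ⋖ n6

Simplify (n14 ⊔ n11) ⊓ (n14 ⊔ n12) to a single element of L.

n3

n14 ∨ n11 = n11
n14 ∨ n12 = n12
n11 ∧ n12 = n3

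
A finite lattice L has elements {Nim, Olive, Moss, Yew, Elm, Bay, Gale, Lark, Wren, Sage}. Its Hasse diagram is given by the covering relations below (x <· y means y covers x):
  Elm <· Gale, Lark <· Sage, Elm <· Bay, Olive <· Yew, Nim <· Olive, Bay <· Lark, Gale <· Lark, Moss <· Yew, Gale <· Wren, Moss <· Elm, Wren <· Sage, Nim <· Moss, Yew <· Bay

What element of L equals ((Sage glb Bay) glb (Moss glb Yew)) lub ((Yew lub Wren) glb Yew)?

Sage ∧ Bay = Bay
Moss ∧ Yew = Moss
Bay ∧ Moss = Moss
Yew ∨ Wren = Sage
Sage ∧ Yew = Yew
Moss ∨ Yew = Yew

Yew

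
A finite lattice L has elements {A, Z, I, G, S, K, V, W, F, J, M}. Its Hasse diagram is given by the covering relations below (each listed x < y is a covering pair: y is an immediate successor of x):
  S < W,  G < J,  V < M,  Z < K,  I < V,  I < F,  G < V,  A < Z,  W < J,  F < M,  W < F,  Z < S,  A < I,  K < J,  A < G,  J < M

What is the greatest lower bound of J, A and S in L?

A

Common lower bounds of {J, A, S}: A.
The greatest among these is A.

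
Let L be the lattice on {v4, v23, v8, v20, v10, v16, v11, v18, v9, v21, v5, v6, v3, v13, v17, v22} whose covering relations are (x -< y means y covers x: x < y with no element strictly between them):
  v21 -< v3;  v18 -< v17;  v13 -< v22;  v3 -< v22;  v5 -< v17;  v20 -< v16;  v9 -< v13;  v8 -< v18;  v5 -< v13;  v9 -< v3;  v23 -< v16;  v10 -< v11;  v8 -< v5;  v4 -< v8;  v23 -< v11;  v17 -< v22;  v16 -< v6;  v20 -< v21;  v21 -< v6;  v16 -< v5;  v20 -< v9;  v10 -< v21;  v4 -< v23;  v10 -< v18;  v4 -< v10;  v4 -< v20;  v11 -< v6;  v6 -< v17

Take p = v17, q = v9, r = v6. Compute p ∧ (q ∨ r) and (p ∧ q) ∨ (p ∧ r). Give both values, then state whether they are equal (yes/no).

v17; v6; no

q ∨ r = v22, so p ∧ (q ∨ r) = v17 ∧ v22 = v17.
p ∧ q = v20 and p ∧ r = v6, so (p ∧ q) ∨ (p ∧ r) = v20 ∨ v6 = v6.
Equal: no.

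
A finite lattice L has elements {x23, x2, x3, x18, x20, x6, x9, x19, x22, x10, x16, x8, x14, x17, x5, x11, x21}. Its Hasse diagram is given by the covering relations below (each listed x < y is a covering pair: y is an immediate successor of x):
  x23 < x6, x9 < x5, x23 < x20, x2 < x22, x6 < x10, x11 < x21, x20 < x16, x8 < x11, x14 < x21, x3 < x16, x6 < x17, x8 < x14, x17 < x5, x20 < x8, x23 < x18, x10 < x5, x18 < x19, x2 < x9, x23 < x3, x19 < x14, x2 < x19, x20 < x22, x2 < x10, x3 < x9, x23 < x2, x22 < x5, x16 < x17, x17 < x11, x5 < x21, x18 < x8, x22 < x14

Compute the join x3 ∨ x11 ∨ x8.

x11

Common upper bounds of {x3, x11, x8}: x11, x21.
The least among these is x11.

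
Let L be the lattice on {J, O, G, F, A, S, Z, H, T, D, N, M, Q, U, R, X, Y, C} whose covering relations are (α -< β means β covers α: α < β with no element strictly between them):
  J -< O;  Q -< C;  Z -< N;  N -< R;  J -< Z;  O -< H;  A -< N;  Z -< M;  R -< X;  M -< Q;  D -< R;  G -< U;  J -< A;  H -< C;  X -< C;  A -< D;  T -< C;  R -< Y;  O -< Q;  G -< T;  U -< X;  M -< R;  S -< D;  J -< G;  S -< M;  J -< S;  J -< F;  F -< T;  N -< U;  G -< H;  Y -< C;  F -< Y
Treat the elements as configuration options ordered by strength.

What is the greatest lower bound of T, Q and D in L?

Common lower bounds of {T, Q, D}: J.
The greatest among these is J.

J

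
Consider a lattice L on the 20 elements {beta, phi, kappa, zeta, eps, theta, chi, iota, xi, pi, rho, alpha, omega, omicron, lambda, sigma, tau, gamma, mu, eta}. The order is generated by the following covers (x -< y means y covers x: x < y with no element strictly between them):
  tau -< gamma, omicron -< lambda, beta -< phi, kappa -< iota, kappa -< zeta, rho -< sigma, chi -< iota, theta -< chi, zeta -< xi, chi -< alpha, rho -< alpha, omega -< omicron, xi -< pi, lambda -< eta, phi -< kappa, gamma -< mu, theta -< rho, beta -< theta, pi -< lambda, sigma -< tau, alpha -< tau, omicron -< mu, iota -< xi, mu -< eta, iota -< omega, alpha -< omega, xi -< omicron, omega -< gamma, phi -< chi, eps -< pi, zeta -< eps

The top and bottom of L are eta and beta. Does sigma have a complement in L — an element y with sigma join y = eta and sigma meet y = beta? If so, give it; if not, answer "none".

eps

Need y with sigma ∨ y = eta and sigma ∧ y = beta.
Checking each element gives: eps.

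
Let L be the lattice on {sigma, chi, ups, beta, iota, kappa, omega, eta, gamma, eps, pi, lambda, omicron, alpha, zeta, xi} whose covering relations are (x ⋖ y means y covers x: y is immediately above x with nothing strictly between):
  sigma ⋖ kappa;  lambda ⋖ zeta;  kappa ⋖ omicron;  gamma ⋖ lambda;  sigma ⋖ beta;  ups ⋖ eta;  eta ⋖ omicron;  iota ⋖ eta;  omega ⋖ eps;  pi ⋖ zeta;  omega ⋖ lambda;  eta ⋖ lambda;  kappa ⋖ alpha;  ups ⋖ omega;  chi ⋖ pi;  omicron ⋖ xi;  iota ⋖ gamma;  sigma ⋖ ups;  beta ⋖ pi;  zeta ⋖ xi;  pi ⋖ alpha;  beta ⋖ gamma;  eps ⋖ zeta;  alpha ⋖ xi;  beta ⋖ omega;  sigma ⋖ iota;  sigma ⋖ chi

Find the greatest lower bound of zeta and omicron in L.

eta

Common lower bounds of {zeta, omicron}: eta, iota, sigma, ups.
The greatest among these is eta.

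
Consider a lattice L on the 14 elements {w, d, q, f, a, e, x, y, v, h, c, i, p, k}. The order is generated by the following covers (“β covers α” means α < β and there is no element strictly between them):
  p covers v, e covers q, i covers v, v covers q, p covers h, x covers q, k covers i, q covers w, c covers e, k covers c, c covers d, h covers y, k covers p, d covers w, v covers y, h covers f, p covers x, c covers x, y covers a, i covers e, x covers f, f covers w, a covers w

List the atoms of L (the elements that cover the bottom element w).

The atoms are exactly the elements that cover w: a, d, f, q.

a, d, f, q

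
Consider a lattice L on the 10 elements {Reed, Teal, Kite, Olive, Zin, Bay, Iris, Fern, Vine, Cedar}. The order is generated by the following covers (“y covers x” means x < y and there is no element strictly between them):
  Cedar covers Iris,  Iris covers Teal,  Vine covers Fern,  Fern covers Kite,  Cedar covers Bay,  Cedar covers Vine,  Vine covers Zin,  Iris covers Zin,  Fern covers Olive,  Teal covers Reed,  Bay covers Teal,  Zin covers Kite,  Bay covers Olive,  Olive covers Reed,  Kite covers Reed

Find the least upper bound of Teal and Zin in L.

Common upper bounds of {Teal, Zin}: Cedar, Iris.
The least among these is Iris.

Iris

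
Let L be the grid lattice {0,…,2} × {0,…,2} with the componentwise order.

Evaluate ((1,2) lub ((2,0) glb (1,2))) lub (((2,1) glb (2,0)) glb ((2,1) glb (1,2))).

(1,2)

(2,0) ∧ (1,2) = (1,0)
(1,2) ∨ (1,0) = (1,2)
(2,1) ∧ (2,0) = (2,0)
(2,1) ∧ (1,2) = (1,1)
(2,0) ∧ (1,1) = (1,0)
(1,2) ∨ (1,0) = (1,2)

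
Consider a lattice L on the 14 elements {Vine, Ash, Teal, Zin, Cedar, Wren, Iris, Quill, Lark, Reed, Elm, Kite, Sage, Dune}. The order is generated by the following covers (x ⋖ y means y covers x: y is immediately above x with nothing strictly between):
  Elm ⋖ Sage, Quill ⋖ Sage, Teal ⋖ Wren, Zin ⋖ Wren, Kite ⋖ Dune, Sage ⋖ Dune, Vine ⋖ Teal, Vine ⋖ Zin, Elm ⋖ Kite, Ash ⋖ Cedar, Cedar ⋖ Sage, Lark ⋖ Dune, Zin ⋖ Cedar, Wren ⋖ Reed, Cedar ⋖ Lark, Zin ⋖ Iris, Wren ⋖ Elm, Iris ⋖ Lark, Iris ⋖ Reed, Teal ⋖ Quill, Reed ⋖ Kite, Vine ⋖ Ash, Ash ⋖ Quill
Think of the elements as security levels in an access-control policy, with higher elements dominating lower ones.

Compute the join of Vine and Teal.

Teal

Common upper bounds of {Vine, Teal}: Dune, Elm, Kite, Quill, Reed, Sage, Teal, Wren.
The least among these is Teal.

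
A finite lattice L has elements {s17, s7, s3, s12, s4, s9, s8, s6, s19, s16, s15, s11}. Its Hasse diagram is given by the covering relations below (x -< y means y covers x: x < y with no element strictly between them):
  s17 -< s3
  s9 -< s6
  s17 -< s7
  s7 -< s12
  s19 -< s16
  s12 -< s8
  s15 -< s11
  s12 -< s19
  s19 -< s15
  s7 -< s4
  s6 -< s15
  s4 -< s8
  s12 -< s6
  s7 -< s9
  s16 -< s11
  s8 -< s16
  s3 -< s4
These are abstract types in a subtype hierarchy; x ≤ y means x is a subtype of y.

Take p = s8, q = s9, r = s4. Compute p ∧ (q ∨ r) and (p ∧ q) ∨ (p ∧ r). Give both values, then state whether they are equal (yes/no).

q ∨ r = s11, so p ∧ (q ∨ r) = s8 ∧ s11 = s8.
p ∧ q = s7 and p ∧ r = s4, so (p ∧ q) ∨ (p ∧ r) = s7 ∨ s4 = s4.
Equal: no.

s8; s4; no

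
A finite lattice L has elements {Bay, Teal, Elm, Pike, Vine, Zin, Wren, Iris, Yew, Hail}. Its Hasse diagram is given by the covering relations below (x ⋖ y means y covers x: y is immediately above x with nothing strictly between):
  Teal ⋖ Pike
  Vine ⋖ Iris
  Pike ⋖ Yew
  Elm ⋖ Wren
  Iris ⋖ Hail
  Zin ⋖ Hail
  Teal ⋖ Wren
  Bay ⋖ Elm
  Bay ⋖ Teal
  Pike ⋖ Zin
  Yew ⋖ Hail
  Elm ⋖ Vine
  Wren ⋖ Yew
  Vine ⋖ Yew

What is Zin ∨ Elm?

Hail

Common upper bounds of {Zin, Elm}: Hail.
The least among these is Hail.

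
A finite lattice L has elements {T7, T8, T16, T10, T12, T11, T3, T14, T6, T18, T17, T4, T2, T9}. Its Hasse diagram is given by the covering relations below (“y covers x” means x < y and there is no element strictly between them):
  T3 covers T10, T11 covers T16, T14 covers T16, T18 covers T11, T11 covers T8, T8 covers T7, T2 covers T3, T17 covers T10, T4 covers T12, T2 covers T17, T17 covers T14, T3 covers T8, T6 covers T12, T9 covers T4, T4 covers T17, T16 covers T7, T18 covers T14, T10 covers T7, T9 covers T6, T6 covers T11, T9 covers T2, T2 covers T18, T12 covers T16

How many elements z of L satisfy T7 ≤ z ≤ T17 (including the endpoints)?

The interval [T7, T17] = {T10, T14, T16, T17, T7}, which has 5 elements.

5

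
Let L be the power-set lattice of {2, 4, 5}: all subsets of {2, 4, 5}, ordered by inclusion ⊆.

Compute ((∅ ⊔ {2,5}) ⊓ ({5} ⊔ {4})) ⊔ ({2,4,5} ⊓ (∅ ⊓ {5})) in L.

{5}

∅ ∨ {2,5} = {2,5}
{5} ∨ {4} = {4,5}
{2,5} ∧ {4,5} = {5}
∅ ∧ {5} = ∅
{2,4,5} ∧ ∅ = ∅
{5} ∨ ∅ = {5}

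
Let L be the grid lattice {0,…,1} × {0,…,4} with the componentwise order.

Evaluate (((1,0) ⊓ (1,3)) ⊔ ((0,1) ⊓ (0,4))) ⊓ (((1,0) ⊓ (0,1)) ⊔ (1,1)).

(1,0) ∧ (1,3) = (1,0)
(0,1) ∧ (0,4) = (0,1)
(1,0) ∨ (0,1) = (1,1)
(1,0) ∧ (0,1) = (0,0)
(0,0) ∨ (1,1) = (1,1)
(1,1) ∧ (1,1) = (1,1)

(1,1)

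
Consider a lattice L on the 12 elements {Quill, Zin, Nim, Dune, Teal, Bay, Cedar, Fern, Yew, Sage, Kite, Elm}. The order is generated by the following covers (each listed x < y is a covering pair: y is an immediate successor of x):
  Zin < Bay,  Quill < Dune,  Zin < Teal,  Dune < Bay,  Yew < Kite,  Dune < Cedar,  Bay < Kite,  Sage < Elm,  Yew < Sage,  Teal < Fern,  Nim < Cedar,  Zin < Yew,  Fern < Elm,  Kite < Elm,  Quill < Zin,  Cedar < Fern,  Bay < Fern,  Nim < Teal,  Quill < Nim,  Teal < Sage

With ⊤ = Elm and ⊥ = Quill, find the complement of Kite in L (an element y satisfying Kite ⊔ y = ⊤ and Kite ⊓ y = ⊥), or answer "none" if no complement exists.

Nim

Need y with Kite ∨ y = Elm and Kite ∧ y = Quill.
Checking each element gives: Nim.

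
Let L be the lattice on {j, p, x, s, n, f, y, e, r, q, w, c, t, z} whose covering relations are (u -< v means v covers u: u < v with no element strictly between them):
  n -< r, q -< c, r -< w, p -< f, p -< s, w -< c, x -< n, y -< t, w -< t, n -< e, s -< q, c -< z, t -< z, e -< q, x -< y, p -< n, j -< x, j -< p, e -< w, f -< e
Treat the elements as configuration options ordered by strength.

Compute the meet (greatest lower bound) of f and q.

Common lower bounds of {f, q}: f, j, p.
The greatest among these is f.

f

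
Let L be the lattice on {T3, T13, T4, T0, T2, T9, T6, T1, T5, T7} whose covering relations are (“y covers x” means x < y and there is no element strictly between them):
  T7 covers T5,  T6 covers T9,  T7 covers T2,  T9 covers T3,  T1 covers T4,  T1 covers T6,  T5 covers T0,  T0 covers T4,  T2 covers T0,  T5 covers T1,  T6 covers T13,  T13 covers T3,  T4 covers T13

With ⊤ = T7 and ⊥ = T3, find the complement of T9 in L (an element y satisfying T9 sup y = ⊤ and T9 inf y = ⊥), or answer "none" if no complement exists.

T2

Need y with T9 ∨ y = T7 and T9 ∧ y = T3.
Checking each element gives: T2.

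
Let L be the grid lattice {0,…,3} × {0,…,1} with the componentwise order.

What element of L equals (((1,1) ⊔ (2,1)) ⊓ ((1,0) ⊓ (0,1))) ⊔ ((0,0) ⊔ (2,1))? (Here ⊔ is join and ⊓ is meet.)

(1,1) ∨ (2,1) = (2,1)
(1,0) ∧ (0,1) = (0,0)
(2,1) ∧ (0,0) = (0,0)
(0,0) ∨ (2,1) = (2,1)
(0,0) ∨ (2,1) = (2,1)

(2,1)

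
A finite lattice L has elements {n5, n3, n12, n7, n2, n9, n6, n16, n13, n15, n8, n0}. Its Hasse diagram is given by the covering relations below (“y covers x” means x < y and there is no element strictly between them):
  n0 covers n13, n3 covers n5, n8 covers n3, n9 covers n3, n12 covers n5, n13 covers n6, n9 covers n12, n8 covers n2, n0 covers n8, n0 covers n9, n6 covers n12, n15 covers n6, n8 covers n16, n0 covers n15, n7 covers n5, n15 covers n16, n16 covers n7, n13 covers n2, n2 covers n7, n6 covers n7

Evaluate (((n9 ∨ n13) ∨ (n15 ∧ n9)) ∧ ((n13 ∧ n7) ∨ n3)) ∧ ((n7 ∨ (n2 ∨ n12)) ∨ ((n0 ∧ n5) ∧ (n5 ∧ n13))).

n9 ∨ n13 = n0
n15 ∧ n9 = n12
n0 ∨ n12 = n0
n13 ∧ n7 = n7
n7 ∨ n3 = n8
n0 ∧ n8 = n8
n2 ∨ n12 = n13
n7 ∨ n13 = n13
n0 ∧ n5 = n5
n5 ∧ n13 = n5
n5 ∧ n5 = n5
n13 ∨ n5 = n13
n8 ∧ n13 = n2

n2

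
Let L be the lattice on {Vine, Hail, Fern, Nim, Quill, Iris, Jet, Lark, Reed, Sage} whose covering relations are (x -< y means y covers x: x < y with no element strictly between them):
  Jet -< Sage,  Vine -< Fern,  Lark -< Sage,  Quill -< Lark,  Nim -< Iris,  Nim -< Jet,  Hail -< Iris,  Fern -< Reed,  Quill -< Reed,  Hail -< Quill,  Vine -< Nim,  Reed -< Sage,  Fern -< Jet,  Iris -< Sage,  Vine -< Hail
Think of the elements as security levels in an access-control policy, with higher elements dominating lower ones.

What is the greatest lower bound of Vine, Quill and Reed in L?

Vine

Common lower bounds of {Vine, Quill, Reed}: Vine.
The greatest among these is Vine.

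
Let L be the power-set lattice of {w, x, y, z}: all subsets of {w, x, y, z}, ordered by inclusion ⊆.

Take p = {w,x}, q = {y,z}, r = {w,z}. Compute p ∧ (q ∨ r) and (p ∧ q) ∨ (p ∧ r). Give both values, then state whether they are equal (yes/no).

{w}; {w}; yes

q ∨ r = {w,y,z}, so p ∧ (q ∨ r) = {w,x} ∧ {w,y,z} = {w}.
p ∧ q = {} and p ∧ r = {w}, so (p ∧ q) ∨ (p ∧ r) = {} ∨ {w} = {w}.
Equal: yes.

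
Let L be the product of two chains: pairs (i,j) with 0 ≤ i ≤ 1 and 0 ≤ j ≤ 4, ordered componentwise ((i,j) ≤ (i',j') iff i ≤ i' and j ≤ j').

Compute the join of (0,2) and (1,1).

(1,2)

Common upper bounds of {(0,2), (1,1)}: (1,2), (1,3), (1,4).
The least among these is (1,2).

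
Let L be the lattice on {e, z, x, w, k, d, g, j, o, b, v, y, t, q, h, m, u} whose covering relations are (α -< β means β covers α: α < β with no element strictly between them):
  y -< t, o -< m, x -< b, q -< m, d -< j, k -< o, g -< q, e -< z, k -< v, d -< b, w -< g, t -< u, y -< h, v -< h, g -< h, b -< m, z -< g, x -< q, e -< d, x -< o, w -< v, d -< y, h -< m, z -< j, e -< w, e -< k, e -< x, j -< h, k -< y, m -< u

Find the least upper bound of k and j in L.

h

Common upper bounds of {k, j}: h, m, u.
The least among these is h.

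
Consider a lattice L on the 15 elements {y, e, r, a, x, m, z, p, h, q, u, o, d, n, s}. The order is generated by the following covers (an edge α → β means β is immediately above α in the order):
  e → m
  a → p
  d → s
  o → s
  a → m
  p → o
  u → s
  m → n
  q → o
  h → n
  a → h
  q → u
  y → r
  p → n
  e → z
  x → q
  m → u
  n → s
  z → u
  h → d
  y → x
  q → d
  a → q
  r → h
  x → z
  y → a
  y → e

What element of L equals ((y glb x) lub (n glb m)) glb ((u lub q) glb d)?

a

y ∧ x = y
n ∧ m = m
y ∨ m = m
u ∨ q = u
u ∧ d = q
m ∧ q = a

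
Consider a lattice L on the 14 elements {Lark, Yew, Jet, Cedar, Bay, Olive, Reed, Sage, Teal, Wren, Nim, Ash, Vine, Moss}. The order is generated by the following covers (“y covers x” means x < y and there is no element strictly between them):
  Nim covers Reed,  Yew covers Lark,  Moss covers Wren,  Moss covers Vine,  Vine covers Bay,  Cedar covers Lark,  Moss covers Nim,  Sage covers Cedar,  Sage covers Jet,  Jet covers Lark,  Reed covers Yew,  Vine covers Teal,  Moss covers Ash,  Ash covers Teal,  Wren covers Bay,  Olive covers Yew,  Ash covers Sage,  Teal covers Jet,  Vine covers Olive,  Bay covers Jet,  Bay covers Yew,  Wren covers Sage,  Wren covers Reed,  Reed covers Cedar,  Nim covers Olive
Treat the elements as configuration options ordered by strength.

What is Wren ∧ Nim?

Common lower bounds of {Wren, Nim}: Cedar, Lark, Reed, Yew.
The greatest among these is Reed.

Reed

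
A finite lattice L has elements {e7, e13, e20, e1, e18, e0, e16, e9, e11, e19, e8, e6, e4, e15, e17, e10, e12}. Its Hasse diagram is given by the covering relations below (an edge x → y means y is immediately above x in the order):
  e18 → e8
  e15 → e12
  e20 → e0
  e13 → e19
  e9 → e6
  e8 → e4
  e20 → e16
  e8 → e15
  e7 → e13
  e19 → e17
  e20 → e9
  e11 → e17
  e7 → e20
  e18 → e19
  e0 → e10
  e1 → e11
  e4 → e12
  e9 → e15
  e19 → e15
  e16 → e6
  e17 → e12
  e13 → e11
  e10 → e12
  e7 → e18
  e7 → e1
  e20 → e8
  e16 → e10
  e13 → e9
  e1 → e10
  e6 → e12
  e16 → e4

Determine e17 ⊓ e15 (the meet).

e19

Common lower bounds of {e17, e15}: e13, e18, e19, e7.
The greatest among these is e19.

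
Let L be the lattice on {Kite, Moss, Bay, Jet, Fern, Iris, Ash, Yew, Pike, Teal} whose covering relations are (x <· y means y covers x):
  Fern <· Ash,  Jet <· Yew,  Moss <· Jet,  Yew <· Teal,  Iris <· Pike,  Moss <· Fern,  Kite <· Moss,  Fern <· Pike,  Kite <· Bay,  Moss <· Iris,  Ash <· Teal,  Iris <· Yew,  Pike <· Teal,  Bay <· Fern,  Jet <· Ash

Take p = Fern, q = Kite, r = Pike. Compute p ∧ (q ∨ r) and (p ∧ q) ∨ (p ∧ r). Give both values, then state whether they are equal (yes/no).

q ∨ r = Pike, so p ∧ (q ∨ r) = Fern ∧ Pike = Fern.
p ∧ q = Kite and p ∧ r = Fern, so (p ∧ q) ∨ (p ∧ r) = Kite ∨ Fern = Fern.
Equal: yes.

Fern; Fern; yes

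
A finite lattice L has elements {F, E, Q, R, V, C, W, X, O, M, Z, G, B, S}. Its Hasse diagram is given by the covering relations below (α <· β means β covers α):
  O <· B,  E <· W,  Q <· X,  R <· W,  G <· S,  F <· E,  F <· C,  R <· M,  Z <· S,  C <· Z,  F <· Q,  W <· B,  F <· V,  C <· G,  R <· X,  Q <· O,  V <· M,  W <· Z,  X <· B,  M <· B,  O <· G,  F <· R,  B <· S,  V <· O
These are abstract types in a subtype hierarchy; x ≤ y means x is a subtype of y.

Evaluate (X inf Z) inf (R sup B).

R

X ∧ Z = R
R ∨ B = B
R ∧ B = R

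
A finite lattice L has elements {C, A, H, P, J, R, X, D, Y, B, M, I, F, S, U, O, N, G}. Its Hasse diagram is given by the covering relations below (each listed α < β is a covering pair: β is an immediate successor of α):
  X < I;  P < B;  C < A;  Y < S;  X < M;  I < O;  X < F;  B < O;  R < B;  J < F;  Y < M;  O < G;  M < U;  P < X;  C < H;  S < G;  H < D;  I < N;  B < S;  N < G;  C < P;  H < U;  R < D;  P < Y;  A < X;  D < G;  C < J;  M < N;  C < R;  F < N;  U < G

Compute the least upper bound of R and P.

Common upper bounds of {R, P}: B, G, O, S.
The least among these is B.

B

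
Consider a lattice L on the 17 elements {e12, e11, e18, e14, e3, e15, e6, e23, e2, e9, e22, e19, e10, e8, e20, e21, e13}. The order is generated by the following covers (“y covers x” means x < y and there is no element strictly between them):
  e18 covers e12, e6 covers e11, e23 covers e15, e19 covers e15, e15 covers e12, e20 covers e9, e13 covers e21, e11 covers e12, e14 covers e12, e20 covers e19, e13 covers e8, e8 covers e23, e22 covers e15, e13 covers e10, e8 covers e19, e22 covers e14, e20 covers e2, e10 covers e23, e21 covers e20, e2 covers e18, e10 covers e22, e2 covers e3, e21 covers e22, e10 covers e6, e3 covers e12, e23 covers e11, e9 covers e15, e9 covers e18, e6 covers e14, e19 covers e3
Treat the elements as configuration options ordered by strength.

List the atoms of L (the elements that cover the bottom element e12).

The atoms are exactly the elements that cover e12: e11, e14, e15, e18, e3.

e11, e14, e15, e18, e3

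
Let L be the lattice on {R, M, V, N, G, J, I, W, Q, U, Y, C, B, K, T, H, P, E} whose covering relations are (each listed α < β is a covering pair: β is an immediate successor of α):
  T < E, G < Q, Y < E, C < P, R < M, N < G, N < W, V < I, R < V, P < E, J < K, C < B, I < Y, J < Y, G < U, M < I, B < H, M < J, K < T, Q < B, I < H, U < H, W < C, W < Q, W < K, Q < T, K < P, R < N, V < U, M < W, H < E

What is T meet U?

G

Common lower bounds of {T, U}: G, N, R.
The greatest among these is G.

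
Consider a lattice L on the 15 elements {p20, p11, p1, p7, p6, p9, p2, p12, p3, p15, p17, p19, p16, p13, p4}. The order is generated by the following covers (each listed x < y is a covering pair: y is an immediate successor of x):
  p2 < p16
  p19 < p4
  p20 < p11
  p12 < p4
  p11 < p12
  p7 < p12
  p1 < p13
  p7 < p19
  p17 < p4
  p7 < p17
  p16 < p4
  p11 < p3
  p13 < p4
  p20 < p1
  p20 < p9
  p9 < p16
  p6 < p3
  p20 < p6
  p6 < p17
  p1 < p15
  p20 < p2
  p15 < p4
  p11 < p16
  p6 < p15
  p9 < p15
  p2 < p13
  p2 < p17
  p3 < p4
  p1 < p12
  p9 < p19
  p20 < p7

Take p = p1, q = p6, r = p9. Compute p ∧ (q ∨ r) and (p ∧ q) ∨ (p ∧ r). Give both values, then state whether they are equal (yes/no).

q ∨ r = p15, so p ∧ (q ∨ r) = p1 ∧ p15 = p1.
p ∧ q = p20 and p ∧ r = p20, so (p ∧ q) ∨ (p ∧ r) = p20 ∨ p20 = p20.
Equal: no.

p1; p20; no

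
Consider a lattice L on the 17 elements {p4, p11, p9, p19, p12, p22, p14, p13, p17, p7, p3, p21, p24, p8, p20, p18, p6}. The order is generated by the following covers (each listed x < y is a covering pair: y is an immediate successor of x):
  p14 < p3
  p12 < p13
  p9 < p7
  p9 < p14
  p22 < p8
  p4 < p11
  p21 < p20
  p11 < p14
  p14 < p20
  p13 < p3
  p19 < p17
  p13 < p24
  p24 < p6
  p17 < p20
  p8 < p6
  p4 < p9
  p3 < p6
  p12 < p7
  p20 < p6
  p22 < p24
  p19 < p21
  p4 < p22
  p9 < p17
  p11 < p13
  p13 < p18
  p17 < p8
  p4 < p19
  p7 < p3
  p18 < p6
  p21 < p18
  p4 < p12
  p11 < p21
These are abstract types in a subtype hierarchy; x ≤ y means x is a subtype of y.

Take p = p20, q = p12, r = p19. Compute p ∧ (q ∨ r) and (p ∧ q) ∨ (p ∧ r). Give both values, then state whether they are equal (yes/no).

p21; p19; no

q ∨ r = p18, so p ∧ (q ∨ r) = p20 ∧ p18 = p21.
p ∧ q = p4 and p ∧ r = p19, so (p ∧ q) ∨ (p ∧ r) = p4 ∨ p19 = p19.
Equal: no.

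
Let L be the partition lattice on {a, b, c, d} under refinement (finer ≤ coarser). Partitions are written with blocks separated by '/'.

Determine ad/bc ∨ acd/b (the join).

abcd

The join of ad/bc and acd/b merges any blocks that overlap across the partitions, giving abcd.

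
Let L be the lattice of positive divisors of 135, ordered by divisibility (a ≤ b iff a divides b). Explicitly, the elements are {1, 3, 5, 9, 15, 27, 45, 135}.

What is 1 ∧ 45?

1

In the divisibility order, the meet is the greatest common divisor: gcd(1, 45) = 1.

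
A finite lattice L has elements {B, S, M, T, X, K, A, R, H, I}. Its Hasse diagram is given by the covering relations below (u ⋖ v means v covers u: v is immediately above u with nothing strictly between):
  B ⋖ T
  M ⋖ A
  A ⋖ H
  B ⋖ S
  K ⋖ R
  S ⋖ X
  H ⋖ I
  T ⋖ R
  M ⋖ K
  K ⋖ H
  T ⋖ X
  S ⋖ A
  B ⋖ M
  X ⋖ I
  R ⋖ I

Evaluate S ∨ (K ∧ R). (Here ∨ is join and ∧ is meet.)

K ∧ R = K
S ∨ K = H

H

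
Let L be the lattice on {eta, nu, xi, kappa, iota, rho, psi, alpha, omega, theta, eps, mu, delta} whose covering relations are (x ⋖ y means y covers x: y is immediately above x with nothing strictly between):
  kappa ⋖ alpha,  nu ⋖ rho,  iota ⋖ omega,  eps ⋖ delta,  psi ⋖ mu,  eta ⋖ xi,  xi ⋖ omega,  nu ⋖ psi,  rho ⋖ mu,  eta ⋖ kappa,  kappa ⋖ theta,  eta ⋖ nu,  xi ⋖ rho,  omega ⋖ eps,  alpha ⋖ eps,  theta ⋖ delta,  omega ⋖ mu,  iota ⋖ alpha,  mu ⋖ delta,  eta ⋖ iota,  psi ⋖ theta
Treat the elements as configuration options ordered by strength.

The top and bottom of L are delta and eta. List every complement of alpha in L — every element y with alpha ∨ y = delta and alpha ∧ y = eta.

Need y with alpha ∨ y = delta and alpha ∧ y = eta.
Checking each element gives: nu, psi, rho.

nu, psi, rho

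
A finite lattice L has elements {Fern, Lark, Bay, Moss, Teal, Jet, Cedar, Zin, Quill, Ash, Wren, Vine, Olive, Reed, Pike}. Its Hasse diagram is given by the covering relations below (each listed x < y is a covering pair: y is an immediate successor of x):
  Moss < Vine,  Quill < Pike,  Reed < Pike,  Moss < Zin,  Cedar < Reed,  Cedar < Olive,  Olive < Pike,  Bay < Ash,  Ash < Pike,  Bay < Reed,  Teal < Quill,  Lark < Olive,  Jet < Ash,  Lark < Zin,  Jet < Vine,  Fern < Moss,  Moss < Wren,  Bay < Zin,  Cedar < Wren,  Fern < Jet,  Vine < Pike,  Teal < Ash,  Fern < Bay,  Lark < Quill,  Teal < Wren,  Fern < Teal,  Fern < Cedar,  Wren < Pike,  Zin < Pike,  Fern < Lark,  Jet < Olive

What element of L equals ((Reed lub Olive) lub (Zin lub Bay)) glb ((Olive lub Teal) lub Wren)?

Pike

Reed ∨ Olive = Pike
Zin ∨ Bay = Zin
Pike ∨ Zin = Pike
Olive ∨ Teal = Pike
Pike ∨ Wren = Pike
Pike ∧ Pike = Pike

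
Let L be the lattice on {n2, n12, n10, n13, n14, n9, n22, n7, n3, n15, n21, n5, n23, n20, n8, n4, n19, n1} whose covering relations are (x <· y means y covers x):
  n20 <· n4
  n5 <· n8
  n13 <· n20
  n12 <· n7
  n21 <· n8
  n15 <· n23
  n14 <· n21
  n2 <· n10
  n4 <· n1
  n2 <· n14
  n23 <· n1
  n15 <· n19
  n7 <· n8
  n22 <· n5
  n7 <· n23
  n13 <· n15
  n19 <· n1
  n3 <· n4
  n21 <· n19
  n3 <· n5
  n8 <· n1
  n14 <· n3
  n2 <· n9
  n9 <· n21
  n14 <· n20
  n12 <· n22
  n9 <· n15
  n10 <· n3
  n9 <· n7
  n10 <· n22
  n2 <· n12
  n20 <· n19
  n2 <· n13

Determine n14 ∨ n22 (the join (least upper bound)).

n5

Common upper bounds of {n14, n22}: n1, n5, n8.
The least among these is n5.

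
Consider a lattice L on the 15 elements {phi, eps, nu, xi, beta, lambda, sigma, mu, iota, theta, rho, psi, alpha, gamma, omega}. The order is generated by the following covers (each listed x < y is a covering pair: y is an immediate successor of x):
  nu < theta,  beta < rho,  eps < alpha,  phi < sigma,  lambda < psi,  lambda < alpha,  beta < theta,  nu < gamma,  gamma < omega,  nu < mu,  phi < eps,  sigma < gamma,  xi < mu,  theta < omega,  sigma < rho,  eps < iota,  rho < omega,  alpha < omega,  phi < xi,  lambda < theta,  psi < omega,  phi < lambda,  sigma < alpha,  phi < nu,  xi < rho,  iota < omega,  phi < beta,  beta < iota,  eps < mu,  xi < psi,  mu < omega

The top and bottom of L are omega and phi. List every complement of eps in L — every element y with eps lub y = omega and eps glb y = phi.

Need y with eps ∨ y = omega and eps ∧ y = phi.
Checking each element gives: gamma, psi, rho, theta.

gamma, psi, rho, theta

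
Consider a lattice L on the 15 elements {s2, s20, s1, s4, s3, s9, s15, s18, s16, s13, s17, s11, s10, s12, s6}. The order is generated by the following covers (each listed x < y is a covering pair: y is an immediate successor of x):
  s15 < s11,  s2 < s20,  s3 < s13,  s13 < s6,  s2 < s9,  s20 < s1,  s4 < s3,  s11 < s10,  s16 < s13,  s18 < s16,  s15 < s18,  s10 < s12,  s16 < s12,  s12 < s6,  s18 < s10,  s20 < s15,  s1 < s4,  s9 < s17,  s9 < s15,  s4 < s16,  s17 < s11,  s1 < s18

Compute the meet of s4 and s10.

Common lower bounds of {s4, s10}: s1, s2, s20.
The greatest among these is s1.

s1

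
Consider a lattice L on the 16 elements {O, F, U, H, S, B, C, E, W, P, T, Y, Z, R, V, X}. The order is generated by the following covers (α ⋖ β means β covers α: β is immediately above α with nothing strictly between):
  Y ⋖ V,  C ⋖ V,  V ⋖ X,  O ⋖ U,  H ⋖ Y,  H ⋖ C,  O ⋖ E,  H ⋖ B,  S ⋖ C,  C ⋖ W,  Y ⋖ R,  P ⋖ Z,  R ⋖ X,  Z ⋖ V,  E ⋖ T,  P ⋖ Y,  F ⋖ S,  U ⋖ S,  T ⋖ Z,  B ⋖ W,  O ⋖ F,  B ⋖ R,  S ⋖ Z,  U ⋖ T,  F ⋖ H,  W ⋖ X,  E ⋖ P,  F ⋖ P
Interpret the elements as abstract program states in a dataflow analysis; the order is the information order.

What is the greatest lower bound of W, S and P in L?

Common lower bounds of {W, S, P}: F, O.
The greatest among these is F.

F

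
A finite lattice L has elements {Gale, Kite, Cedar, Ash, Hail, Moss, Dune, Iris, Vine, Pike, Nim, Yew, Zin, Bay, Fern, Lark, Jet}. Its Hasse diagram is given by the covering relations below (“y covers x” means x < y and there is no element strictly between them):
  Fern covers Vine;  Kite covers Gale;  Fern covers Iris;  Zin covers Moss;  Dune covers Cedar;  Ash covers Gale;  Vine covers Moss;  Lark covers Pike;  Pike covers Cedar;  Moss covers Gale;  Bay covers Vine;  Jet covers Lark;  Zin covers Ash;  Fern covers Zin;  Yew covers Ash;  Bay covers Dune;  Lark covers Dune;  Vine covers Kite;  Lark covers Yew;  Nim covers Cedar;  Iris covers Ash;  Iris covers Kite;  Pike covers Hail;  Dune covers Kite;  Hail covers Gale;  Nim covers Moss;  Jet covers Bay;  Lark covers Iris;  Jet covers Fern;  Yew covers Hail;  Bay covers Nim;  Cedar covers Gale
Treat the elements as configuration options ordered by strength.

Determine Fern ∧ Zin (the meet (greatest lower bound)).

Common lower bounds of {Fern, Zin}: Ash, Gale, Moss, Zin.
The greatest among these is Zin.

Zin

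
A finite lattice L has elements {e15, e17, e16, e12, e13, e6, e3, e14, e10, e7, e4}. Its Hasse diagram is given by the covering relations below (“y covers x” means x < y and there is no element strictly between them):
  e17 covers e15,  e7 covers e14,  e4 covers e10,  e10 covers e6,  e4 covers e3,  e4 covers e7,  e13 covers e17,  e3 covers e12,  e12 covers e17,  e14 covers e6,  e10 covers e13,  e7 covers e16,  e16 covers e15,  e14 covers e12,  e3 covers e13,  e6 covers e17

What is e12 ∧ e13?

Common lower bounds of {e12, e13}: e15, e17.
The greatest among these is e17.

e17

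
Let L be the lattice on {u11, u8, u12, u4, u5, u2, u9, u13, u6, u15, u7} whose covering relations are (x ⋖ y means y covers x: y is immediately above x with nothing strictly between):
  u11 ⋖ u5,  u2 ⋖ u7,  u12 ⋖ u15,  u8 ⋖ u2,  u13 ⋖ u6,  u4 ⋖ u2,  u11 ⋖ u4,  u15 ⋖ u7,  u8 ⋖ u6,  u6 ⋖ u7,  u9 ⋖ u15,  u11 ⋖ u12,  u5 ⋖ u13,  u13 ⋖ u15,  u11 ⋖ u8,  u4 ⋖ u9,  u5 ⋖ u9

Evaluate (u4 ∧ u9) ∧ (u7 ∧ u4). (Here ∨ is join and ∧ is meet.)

u4 ∧ u9 = u4
u7 ∧ u4 = u4
u4 ∧ u4 = u4

u4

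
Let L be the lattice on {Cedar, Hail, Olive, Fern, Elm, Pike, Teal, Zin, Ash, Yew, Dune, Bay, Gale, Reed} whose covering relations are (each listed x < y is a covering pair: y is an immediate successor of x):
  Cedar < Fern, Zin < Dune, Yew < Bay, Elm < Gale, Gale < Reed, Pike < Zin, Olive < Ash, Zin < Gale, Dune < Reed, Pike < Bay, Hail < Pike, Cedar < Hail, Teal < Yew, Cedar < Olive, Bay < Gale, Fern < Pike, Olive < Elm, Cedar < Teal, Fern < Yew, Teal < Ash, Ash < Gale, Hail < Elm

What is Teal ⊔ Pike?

Common upper bounds of {Teal, Pike}: Bay, Gale, Reed.
The least among these is Bay.

Bay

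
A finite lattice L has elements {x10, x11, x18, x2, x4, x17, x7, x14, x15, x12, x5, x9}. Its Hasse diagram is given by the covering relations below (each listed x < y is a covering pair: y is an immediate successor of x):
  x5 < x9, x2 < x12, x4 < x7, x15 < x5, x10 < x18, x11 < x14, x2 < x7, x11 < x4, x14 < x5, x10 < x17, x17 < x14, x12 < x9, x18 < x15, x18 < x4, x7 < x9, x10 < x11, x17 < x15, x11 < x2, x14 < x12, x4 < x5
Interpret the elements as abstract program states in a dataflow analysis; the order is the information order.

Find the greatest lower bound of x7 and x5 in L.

x4

Common lower bounds of {x7, x5}: x10, x11, x18, x4.
The greatest among these is x4.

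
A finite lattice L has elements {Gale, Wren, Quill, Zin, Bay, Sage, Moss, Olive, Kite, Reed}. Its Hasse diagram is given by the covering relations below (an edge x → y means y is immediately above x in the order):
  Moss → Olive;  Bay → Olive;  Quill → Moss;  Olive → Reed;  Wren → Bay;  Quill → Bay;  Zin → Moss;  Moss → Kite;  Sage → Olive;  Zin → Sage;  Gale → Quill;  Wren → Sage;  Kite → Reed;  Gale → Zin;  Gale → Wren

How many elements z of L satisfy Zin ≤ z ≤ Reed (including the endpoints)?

The interval [Zin, Reed] = {Kite, Moss, Olive, Reed, Sage, Zin}, which has 6 elements.

6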